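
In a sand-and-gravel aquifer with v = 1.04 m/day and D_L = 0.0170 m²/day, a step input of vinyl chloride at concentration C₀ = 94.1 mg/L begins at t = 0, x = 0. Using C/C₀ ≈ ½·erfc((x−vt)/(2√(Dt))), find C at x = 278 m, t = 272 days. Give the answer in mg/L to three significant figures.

89.0 mg/L

For a continuous step input, C/C₀ ≈ ½·erfc((x−vt)/(2√(Dt))).
vt = 1.04 × 272 = 282.88 m and 2√(Dt) = 2√(0.0170 × 272) = 4.301 m.
Argument (x−vt)/(2√(Dt)) = (278 − 282.88)/4.301 = -1.135; ½·erfc(-1.135) = 0.9458.
C = 94.1 × 0.9458 = 89.0 mg/L.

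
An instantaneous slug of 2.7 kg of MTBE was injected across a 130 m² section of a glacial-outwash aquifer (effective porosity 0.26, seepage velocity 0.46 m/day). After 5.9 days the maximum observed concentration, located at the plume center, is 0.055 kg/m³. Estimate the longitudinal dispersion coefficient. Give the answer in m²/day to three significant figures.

At the plume center C_max = M/(n_e·A·√(4πDt)), so D = M²/(4πt·(n_e·A·C_max)²).
n_e·A·C_max = 0.26 × 130 × 0.055 = 1.859 kg/m.
D = 2.7²/(4π × 5.9 × 1.859²) = 0.0285 m²/day.

0.0285 m²/day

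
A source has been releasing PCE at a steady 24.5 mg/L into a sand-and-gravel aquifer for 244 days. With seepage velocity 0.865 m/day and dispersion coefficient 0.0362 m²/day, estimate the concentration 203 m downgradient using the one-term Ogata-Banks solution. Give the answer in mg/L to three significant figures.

For a continuous step input, C/C₀ ≈ ½·erfc((x−vt)/(2√(Dt))).
vt = 0.865 × 244 = 211.06 m and 2√(Dt) = 2√(0.0362 × 244) = 5.944 m.
Argument (x−vt)/(2√(Dt)) = (203 − 211.06)/5.944 = -1.356; ½·erfc(-1.356) = 0.9724.
C = 24.5 × 0.9724 = 23.8 mg/L.

23.8 mg/L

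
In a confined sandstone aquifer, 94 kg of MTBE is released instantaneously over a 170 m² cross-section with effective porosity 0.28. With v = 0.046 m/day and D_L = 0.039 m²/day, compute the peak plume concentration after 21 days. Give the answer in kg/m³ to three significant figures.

0.616 kg/m³

The peak of an instantaneous 1D plume sits at x = vt; there the Gaussian factor is 1 and C_max = M/(n_e·A·√(4πDt)), where n_e·A is the pore area the mass is dissolved in.
√(4πDt) = √(4π × 0.039 × 21) = 3.208 m, so C_max = 94/(0.28 × 170 × 3.208) = 0.616 kg/m³.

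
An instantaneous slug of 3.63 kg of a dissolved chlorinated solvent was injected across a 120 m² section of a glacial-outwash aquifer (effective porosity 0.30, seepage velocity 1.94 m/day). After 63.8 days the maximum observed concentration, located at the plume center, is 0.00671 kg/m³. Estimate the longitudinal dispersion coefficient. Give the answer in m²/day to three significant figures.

At the plume center C_max = M/(n_e·A·√(4πDt)), so D = M²/(4πt·(n_e·A·C_max)²).
n_e·A·C_max = 0.30 × 120 × 0.00671 = 0.2416 kg/m.
D = 3.63²/(4π × 63.8 × 0.2416²) = 0.282 m²/day.

0.282 m²/day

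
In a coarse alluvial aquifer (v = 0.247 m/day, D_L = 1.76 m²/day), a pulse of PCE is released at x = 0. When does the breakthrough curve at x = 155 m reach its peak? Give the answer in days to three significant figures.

599 days

For the 1D instantaneous-source solution, setting ∂C/∂t = 0 at fixed x gives v²t² + 2Dt − x² = 0, so t = (√(D² + v²x²) − D)/v².
√(D² + v²x²) = √(1.76² + 0.247² × 155²) = 38.33; v² = 0.061009.
t = (38.33 − 1.76)/0.061009 = 599 days (vs. the pure-advection estimate x/v = 628 d).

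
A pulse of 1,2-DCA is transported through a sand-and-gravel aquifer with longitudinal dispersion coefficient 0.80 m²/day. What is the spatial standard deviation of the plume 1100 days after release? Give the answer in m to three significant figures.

42.0 m

Dispersive spreading gives a Gaussian with σ² = 2Dt; advection only shifts the center.
σ = √(2 × 0.80 × 1100) = 42.0 m.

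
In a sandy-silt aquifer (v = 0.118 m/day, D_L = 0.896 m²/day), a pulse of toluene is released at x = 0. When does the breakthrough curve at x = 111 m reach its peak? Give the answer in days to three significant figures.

For the 1D instantaneous-source solution, setting ∂C/∂t = 0 at fixed x gives v²t² + 2Dt − x² = 0, so t = (√(D² + v²x²) − D)/v².
√(D² + v²x²) = √(0.896² + 0.118² × 111²) = 13.13; v² = 0.013924.
t = (13.13 − 0.896)/0.013924 = 879 days (vs. the pure-advection estimate x/v = 941 d).

879 days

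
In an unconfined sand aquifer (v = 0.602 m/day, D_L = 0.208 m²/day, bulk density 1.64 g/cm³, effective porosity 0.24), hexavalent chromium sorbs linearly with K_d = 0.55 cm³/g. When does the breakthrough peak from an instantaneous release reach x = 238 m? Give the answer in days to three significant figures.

1880 days

Retardation factor R = 1 + ρ_b·K_d/n = 1 + 1.64 × 0.55/0.24 = 4.758.
Sorption retards both mechanisms: v_R = v/R = 0.1265 m/day, D_R = D/R = 0.04372 m²/day.
Peak time from v_R²t² + 2D_R t − x² = 0: t = (√(D_R² + v_R²x²) − D_R)/v_R².
√(D_R² + v_R²x²) = √(0.04372² + 0.1265² × 238²) = 30.11; v_R² = 0.01600.
t = (30.11 − 0.04372)/0.01600 = 1880 days.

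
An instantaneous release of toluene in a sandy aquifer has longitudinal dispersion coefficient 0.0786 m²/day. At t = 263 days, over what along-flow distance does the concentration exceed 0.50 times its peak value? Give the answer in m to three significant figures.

The plume is Gaussian with σ = √(2Dt) = √(2 × 0.0786 × 263) = 6.430 m.
C/C_peak = exp(−Δx²/(2σ²)) = 0.50 ⇒ Δx = σ·√(−2 ln 0.50) = 6.430 × 1.177 = 7.568 m.
Width = 2Δx = 15.1 m.

15.1 m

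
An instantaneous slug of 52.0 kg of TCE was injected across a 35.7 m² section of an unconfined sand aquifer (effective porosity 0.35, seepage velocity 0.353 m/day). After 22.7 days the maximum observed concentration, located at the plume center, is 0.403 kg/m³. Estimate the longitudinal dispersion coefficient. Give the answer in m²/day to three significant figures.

0.374 m²/day

At the plume center C_max = M/(n_e·A·√(4πDt)), so D = M²/(4πt·(n_e·A·C_max)²).
n_e·A·C_max = 0.35 × 35.7 × 0.403 = 5.035 kg/m.
D = 52.0²/(4π × 22.7 × 5.035²) = 0.374 m²/day.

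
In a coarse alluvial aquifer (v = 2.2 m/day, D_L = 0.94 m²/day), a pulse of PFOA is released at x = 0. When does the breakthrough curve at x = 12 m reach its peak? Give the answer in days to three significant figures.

For the 1D instantaneous-source solution, setting ∂C/∂t = 0 at fixed x gives v²t² + 2Dt − x² = 0, so t = (√(D² + v²x²) − D)/v².
√(D² + v²x²) = √(0.94² + 2.2² × 12²) = 26.42; v² = 4.84.
t = (26.42 − 0.94)/4.84 = 5.26 days (vs. the pure-advection estimate x/v = 5.45 d).

5.26 days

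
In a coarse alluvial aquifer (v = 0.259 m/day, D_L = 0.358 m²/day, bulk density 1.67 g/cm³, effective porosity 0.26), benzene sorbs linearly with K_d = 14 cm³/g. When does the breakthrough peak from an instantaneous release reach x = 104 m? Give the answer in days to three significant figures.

36000 days

Retardation factor R = 1 + ρ_b·K_d/n = 1 + 1.67 × 14/0.26 = 90.92.
Sorption retards both mechanisms: v_R = v/R = 0.002849 m/day, D_R = D/R = 0.003938 m²/day.
Peak time from v_R²t² + 2D_R t − x² = 0: t = (√(D_R² + v_R²x²) − D_R)/v_R².
√(D_R² + v_R²x²) = √(0.003938² + 0.002849² × 104²) = 0.2963; v_R² = 8.117e-06.
t = (0.2963 − 0.003938)/8.117e-06 = 36000 days.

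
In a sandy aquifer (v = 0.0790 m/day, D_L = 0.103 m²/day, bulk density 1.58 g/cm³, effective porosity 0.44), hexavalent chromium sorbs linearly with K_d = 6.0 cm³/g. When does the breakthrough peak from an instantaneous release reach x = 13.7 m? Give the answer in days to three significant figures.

3560 days

Retardation factor R = 1 + ρ_b·K_d/n = 1 + 1.58 × 6.0/0.44 = 22.55.
Sorption retards both mechanisms: v_R = v/R = 0.003503 m/day, D_R = D/R = 0.004568 m²/day.
Peak time from v_R²t² + 2D_R t − x² = 0: t = (√(D_R² + v_R²x²) − D_R)/v_R².
√(D_R² + v_R²x²) = √(0.004568² + 0.003503² × 13.7²) = 0.04821; v_R² = 1.227e-05.
t = (0.04821 − 0.004568)/1.227e-05 = 3560 days.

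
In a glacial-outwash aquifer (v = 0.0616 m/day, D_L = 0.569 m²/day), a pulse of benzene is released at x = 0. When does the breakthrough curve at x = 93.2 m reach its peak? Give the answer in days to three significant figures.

For the 1D instantaneous-source solution, setting ∂C/∂t = 0 at fixed x gives v²t² + 2Dt − x² = 0, so t = (√(D² + v²x²) − D)/v².
√(D² + v²x²) = √(0.569² + 0.0616² × 93.2²) = 5.769; v² = 0.00379456.
t = (5.769 − 0.569)/0.00379456 = 1370 days (vs. the pure-advection estimate x/v = 1510 d).

1370 days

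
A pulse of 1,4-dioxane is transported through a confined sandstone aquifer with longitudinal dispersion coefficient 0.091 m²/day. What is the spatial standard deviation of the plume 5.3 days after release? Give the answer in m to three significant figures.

0.982 m

Dispersive spreading gives a Gaussian with σ² = 2Dt; advection only shifts the center.
σ = √(2 × 0.091 × 5.3) = 0.982 m.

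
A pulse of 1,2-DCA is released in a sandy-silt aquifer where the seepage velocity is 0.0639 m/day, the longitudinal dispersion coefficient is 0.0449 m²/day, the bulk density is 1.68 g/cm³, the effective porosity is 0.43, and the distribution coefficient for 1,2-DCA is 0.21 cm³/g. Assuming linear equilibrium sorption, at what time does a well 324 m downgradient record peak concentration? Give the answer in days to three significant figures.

Retardation factor R = 1 + ρ_b·K_d/n = 1 + 1.68 × 0.21/0.43 = 1.820.
Sorption retards both mechanisms: v_R = v/R = 0.03511 m/day, D_R = D/R = 0.02467 m²/day.
Peak time from v_R²t² + 2D_R t − x² = 0: t = (√(D_R² + v_R²x²) − D_R)/v_R².
√(D_R² + v_R²x²) = √(0.02467² + 0.03511² × 324²) = 11.38; v_R² = 0.001233.
t = (11.38 − 0.02467)/0.001233 = 9210 days.

9210 days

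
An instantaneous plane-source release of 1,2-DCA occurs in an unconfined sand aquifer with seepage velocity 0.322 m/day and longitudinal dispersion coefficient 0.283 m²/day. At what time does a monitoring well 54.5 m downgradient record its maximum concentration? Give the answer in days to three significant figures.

167 days

For the 1D instantaneous-source solution, setting ∂C/∂t = 0 at fixed x gives v²t² + 2Dt − x² = 0, so t = (√(D² + v²x²) − D)/v².
√(D² + v²x²) = √(0.283² + 0.322² × 54.5²) = 17.55; v² = 0.103684.
t = (17.55 − 0.283)/0.103684 = 167 days (vs. the pure-advection estimate x/v = 169 d).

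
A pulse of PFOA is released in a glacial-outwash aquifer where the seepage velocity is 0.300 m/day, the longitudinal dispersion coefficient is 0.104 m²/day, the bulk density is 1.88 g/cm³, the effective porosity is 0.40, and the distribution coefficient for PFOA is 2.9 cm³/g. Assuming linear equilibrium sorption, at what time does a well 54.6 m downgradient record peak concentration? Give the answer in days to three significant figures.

Retardation factor R = 1 + ρ_b·K_d/n = 1 + 1.88 × 2.9/0.40 = 14.63.
Sorption retards both mechanisms: v_R = v/R = 0.02051 m/day, D_R = D/R = 0.007109 m²/day.
Peak time from v_R²t² + 2D_R t − x² = 0: t = (√(D_R² + v_R²x²) − D_R)/v_R².
√(D_R² + v_R²x²) = √(0.007109² + 0.02051² × 54.6²) = 1.120; v_R² = 0.0004207.
t = (1.120 − 0.007109)/0.0004207 = 2650 days.

2650 days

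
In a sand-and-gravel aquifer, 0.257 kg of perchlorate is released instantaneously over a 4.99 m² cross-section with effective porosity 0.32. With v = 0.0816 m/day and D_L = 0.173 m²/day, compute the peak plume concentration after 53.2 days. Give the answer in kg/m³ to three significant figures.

0.0150 kg/m³

The peak of an instantaneous 1D plume sits at x = vt; there the Gaussian factor is 1 and C_max = M/(n_e·A·√(4πDt)), where n_e·A is the pore area the mass is dissolved in.
√(4πDt) = √(4π × 0.173 × 53.2) = 10.75 m, so C_max = 0.257/(0.32 × 4.99 × 10.75) = 0.0150 kg/m³.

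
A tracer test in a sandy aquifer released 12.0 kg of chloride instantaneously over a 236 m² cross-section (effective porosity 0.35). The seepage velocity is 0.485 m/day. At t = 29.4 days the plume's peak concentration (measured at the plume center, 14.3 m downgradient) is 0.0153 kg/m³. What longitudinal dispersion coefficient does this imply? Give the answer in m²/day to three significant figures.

0.244 m²/day

At the plume center C_max = M/(n_e·A·√(4πDt)), so D = M²/(4πt·(n_e·A·C_max)²).
n_e·A·C_max = 0.35 × 236 × 0.0153 = 1.264 kg/m.
D = 12.0²/(4π × 29.4 × 1.264²) = 0.244 m²/day.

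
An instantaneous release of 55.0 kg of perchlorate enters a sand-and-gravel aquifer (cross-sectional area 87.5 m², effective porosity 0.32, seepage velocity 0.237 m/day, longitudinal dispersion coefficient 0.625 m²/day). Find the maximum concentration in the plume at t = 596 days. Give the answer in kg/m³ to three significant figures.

The peak of an instantaneous 1D plume sits at x = vt; there the Gaussian factor is 1 and C_max = M/(n_e·A·√(4πDt)), where n_e·A is the pore area the mass is dissolved in.
√(4πDt) = √(4π × 0.625 × 596) = 68.42 m, so C_max = 55.0/(0.32 × 87.5 × 68.42) = 0.0287 kg/m³.

0.0287 kg/m³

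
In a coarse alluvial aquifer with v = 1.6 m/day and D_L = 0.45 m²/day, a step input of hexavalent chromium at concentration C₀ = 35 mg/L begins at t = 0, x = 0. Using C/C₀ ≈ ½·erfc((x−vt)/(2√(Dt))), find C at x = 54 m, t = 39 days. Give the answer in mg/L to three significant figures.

32.3 mg/L

For a continuous step input, C/C₀ ≈ ½·erfc((x−vt)/(2√(Dt))).
vt = 1.6 × 39 = 62.4 m and 2√(Dt) = 2√(0.45 × 39) = 8.379 m.
Argument (x−vt)/(2√(Dt)) = (54 − 62.4)/8.379 = -1.003; ½·erfc(-1.003) = 0.9220.
C = 35 × 0.9220 = 32.3 mg/L.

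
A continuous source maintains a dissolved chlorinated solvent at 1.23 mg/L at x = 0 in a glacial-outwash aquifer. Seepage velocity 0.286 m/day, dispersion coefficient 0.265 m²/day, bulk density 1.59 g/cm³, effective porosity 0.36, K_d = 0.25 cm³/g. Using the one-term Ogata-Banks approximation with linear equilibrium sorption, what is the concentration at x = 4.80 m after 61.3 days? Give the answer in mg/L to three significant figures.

Retardation factor R = 1 + ρ_b·K_d/n = 1 + 1.59 × 0.25/0.36 = 2.104.
Sorption retards both mechanisms: v_R = v/R = 0.1359 m/day, D_R = D/R = 0.1260 m²/day.
v_R·t = 0.1359 × 61.3 = 8.33067 m; 2√(D_R t) = 5.558 m; argument = (4.80 − 8.33067)/5.558 = -0.6352.
C = C₀ × ½·erfc(-0.6352) = 1.23 × 0.8155 = 1.00 mg/L.

1.00 mg/L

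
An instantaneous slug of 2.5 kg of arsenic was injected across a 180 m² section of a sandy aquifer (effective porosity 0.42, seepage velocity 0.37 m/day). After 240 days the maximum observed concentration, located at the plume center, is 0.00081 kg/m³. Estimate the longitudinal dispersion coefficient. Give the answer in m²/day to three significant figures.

At the plume center C_max = M/(n_e·A·√(4πDt)), so D = M²/(4πt·(n_e·A·C_max)²).
n_e·A·C_max = 0.42 × 180 × 0.00081 = 0.06124 kg/m.
D = 2.5²/(4π × 240 × 0.06124²) = 0.553 m²/day.

0.553 m²/day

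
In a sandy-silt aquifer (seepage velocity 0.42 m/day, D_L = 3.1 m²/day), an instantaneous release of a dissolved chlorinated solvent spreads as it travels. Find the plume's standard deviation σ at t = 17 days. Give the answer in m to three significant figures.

10.3 m

Dispersive spreading gives a Gaussian with σ² = 2Dt; advection only shifts the center.
σ = √(2 × 3.1 × 17) = 10.3 m.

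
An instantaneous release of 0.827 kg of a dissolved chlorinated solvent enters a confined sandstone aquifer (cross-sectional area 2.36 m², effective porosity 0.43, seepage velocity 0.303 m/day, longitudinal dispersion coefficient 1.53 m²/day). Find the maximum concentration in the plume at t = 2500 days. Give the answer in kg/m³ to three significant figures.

The peak of an instantaneous 1D plume sits at x = vt; there the Gaussian factor is 1 and C_max = M/(n_e·A·√(4πDt)), where n_e·A is the pore area the mass is dissolved in.
√(4πDt) = √(4π × 1.53 × 2500) = 219.2 m, so C_max = 0.827/(0.43 × 2.36 × 219.2) = 0.00372 kg/m³.

0.00372 kg/m³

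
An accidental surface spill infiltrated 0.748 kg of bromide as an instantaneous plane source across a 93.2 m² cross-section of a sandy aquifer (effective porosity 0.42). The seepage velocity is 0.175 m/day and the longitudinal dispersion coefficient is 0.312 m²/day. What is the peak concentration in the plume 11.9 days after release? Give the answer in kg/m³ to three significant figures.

0.00280 kg/m³

The peak of an instantaneous 1D plume sits at x = vt; there the Gaussian factor is 1 and C_max = M/(n_e·A·√(4πDt)), where n_e·A is the pore area the mass is dissolved in.
√(4πDt) = √(4π × 0.312 × 11.9) = 6.831 m, so C_max = 0.748/(0.42 × 93.2 × 6.831) = 0.00280 kg/m³.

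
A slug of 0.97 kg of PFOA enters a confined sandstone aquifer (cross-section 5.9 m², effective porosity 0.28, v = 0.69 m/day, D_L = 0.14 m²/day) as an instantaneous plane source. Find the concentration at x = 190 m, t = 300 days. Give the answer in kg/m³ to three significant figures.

For an instantaneous plane source, C(x,t) = M/(n_e·A·√(4πDt)) · exp(−(x−vt)²/(4Dt)), with n_e·A the pore (flow) area.
Plume center vt = 0.69 × 300 = 207 m, so the well at 190 m is 17 m upgradient of the peak.
√(4πDt) = 22.97 m, giving peak height M/(n_e·A·√(4πDt)) = 0.97/(0.28 × 5.9 × 22.97) = 0.02556 kg/m³.
(x−vt)²/(4Dt) = (-17)²/(4 × 0.14 × 300) = 1.720; exp(−1.720) = 0.1791.
C = 0.02556 × 0.1791 = 0.00458 kg/m³.

0.00458 kg/m³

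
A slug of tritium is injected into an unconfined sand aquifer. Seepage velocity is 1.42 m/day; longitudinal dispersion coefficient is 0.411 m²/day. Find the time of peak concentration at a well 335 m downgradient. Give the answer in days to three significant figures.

236 days

For the 1D instantaneous-source solution, setting ∂C/∂t = 0 at fixed x gives v²t² + 2Dt − x² = 0, so t = (√(D² + v²x²) − D)/v².
√(D² + v²x²) = √(0.411² + 1.42² × 335²) = 475.7; v² = 2.0164.
t = (475.7 − 0.411)/2.0164 = 236 days (vs. the pure-advection estimate x/v = 236 d).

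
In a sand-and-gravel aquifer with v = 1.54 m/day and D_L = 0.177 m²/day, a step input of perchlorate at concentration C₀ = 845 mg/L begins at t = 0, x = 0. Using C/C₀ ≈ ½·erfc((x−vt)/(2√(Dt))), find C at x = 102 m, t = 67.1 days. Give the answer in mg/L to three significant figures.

For a continuous step input, C/C₀ ≈ ½·erfc((x−vt)/(2√(Dt))).
vt = 1.54 × 67.1 = 103.334 m and 2√(Dt) = 2√(0.177 × 67.1) = 6.893 m.
Argument (x−vt)/(2√(Dt)) = (102 − 103.334)/6.893 = -0.1935; ½·erfc(-0.1935) = 0.6078.
C = 845 × 0.6078 = 514 mg/L.

514 mg/L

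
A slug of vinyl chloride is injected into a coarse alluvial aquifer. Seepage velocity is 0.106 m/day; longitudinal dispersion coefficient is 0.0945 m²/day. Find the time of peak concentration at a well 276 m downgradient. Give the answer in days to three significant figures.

For the 1D instantaneous-source solution, setting ∂C/∂t = 0 at fixed x gives v²t² + 2Dt − x² = 0, so t = (√(D² + v²x²) − D)/v².
√(D² + v²x²) = √(0.0945² + 0.106² × 276²) = 29.26; v² = 0.011236.
t = (29.26 − 0.0945)/0.011236 = 2600 days (vs. the pure-advection estimate x/v = 2600 d).

2600 days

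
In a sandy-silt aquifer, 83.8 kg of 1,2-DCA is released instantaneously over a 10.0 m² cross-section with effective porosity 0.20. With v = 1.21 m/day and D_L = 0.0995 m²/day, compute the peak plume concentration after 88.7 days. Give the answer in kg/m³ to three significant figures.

3.98 kg/m³

The peak of an instantaneous 1D plume sits at x = vt; there the Gaussian factor is 1 and C_max = M/(n_e·A·√(4πDt)), where n_e·A is the pore area the mass is dissolved in.
√(4πDt) = √(4π × 0.0995 × 88.7) = 10.53 m, so C_max = 83.8/(0.20 × 10.0 × 10.53) = 3.98 kg/m³.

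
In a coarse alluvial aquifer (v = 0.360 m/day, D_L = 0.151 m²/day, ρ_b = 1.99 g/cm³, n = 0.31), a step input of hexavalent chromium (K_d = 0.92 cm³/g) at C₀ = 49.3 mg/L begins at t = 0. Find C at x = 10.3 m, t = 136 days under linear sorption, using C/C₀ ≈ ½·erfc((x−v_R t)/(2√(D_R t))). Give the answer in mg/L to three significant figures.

4.64 mg/L

Retardation factor R = 1 + ρ_b·K_d/n = 1 + 1.99 × 0.92/0.31 = 6.906.
Sorption retards both mechanisms: v_R = v/R = 0.05213 m/day, D_R = D/R = 0.02187 m²/day.
v_R·t = 0.05213 × 136 = 7.08968 m; 2√(D_R t) = 3.449 m; argument = (10.3 − 7.08968)/3.449 = 0.9308.
C = C₀ × ½·erfc(0.9308) = 49.3 × 0.09403 = 4.64 mg/L.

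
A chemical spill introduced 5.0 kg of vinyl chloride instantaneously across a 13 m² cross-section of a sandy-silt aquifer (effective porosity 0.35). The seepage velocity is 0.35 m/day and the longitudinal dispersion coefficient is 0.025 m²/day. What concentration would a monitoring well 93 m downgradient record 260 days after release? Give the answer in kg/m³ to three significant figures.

For an instantaneous plane source, C(x,t) = M/(n_e·A·√(4πDt)) · exp(−(x−vt)²/(4Dt)), with n_e·A the pore (flow) area.
Plume center vt = 0.35 × 260 = 91 m, so the well at 93 m is 2 m downgradient of the peak.
√(4πDt) = 9.038 m, giving peak height M/(n_e·A·√(4πDt)) = 5.0/(0.35 × 13 × 9.038) = 0.1216 kg/m³.
(x−vt)²/(4Dt) = (2)²/(4 × 0.025 × 260) = 0.1538; exp(−0.1538) = 0.8574.
C = 0.1216 × 0.8574 = 0.104 kg/m³.

0.104 kg/m³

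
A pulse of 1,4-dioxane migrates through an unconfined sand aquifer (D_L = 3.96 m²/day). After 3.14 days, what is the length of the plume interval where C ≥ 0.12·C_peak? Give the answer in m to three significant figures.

20.5 m

The plume is Gaussian with σ = √(2Dt) = √(2 × 3.96 × 3.14) = 4.987 m.
C/C_peak = exp(−Δx²/(2σ²)) = 0.12 ⇒ Δx = σ·√(−2 ln 0.12) = 4.987 × 2.059 = 10.27 m.
Width = 2Δx = 20.5 m.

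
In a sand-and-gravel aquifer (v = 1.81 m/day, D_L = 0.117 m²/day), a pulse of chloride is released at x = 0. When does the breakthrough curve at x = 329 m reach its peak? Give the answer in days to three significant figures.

182 days

For the 1D instantaneous-source solution, setting ∂C/∂t = 0 at fixed x gives v²t² + 2Dt − x² = 0, so t = (√(D² + v²x²) − D)/v².
√(D² + v²x²) = √(0.117² + 1.81² × 329²) = 595.5; v² = 3.2761.
t = (595.5 − 0.117)/3.2761 = 182 days (vs. the pure-advection estimate x/v = 182 d).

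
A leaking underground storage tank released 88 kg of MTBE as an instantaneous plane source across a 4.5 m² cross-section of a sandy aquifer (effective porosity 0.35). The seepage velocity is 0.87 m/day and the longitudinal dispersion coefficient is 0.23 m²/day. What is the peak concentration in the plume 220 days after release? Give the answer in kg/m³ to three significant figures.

2.22 kg/m³

The peak of an instantaneous 1D plume sits at x = vt; there the Gaussian factor is 1 and C_max = M/(n_e·A·√(4πDt)), where n_e·A is the pore area the mass is dissolved in.
√(4πDt) = √(4π × 0.23 × 220) = 25.22 m, so C_max = 88/(0.35 × 4.5 × 25.22) = 2.22 kg/m³.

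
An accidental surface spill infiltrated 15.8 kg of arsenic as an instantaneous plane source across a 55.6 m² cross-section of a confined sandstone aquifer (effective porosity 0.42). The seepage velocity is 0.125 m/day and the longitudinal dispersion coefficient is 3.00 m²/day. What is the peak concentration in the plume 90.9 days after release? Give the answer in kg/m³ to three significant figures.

0.0116 kg/m³

The peak of an instantaneous 1D plume sits at x = vt; there the Gaussian factor is 1 and C_max = M/(n_e·A·√(4πDt)), where n_e·A is the pore area the mass is dissolved in.
√(4πDt) = √(4π × 3.00 × 90.9) = 58.54 m, so C_max = 15.8/(0.42 × 55.6 × 58.54) = 0.0116 kg/m³.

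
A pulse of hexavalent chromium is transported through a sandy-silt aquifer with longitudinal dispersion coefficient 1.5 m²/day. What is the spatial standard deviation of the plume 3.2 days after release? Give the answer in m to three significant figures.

Dispersive spreading gives a Gaussian with σ² = 2Dt; advection only shifts the center.
σ = √(2 × 1.5 × 3.2) = 3.10 m.

3.10 m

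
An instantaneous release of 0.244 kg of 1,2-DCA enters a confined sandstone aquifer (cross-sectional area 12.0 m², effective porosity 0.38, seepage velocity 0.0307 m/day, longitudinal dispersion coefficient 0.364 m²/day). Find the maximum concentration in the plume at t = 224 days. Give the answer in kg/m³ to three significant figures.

0.00167 kg/m³

The peak of an instantaneous 1D plume sits at x = vt; there the Gaussian factor is 1 and C_max = M/(n_e·A·√(4πDt)), where n_e·A is the pore area the mass is dissolved in.
√(4πDt) = √(4π × 0.364 × 224) = 32.01 m, so C_max = 0.244/(0.38 × 12.0 × 32.01) = 0.00167 kg/m³.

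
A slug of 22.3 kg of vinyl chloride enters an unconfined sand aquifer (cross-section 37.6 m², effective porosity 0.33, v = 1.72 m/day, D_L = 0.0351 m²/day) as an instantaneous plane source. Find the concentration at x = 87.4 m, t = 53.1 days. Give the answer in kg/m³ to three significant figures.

For an instantaneous plane source, C(x,t) = M/(n_e·A·√(4πDt)) · exp(−(x−vt)²/(4Dt)), with n_e·A the pore (flow) area.
Plume center vt = 1.72 × 53.1 = 91.332 m, so the well at 87.4 m is 3.932 m upgradient of the peak.
√(4πDt) = 4.840 m, giving peak height M/(n_e·A·√(4πDt)) = 22.3/(0.33 × 37.6 × 4.840) = 0.3713 kg/m³.
(x−vt)²/(4Dt) = (-3.932)²/(4 × 0.0351 × 53.1) = 2.074; exp(−2.074) = 0.1257.
C = 0.3713 × 0.1257 = 0.0467 kg/m³.

0.0467 kg/m³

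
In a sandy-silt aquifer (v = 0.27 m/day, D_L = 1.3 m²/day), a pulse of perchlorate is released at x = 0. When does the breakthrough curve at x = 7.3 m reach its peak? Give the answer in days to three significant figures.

For the 1D instantaneous-source solution, setting ∂C/∂t = 0 at fixed x gives v²t² + 2Dt − x² = 0, so t = (√(D² + v²x²) − D)/v².
√(D² + v²x²) = √(1.3² + 0.27² × 7.3²) = 2.361; v² = 0.0729.
t = (2.361 − 1.3)/0.0729 = 14.6 days (vs. the pure-advection estimate x/v = 27.0 d).

14.6 days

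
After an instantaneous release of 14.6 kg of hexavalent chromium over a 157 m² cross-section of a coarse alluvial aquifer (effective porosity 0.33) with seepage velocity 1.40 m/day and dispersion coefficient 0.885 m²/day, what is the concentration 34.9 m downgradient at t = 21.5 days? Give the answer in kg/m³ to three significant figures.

0.0135 kg/m³

For an instantaneous plane source, C(x,t) = M/(n_e·A·√(4πDt)) · exp(−(x−vt)²/(4Dt)), with n_e·A the pore (flow) area.
Plume center vt = 1.40 × 21.5 = 30.1 m, so the well at 34.9 m is 4.8 m downgradient of the peak.
√(4πDt) = 15.46 m, giving peak height M/(n_e·A·√(4πDt)) = 14.6/(0.33 × 157 × 15.46) = 0.01823 kg/m³.
(x−vt)²/(4Dt) = (4.8)²/(4 × 0.885 × 21.5) = 0.3027; exp(−0.3027) = 0.7388.
C = 0.01823 × 0.7388 = 0.0135 kg/m³.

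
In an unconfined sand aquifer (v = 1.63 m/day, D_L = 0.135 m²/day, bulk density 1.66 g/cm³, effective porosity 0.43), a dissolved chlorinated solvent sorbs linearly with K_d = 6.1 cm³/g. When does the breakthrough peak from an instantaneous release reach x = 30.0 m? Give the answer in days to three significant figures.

451 days

Retardation factor R = 1 + ρ_b·K_d/n = 1 + 1.66 × 6.1/0.43 = 24.55.
Sorption retards both mechanisms: v_R = v/R = 0.06640 m/day, D_R = D/R = 0.005499 m²/day.
Peak time from v_R²t² + 2D_R t − x² = 0: t = (√(D_R² + v_R²x²) − D_R)/v_R².
√(D_R² + v_R²x²) = √(0.005499² + 0.06640² × 30.0²) = 1.992; v_R² = 0.004409.
t = (1.992 − 0.005499)/0.004409 = 451 days.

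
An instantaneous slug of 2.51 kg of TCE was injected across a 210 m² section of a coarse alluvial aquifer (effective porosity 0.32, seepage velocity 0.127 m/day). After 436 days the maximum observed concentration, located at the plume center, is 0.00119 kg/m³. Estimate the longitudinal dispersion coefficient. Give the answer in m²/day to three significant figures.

At the plume center C_max = M/(n_e·A·√(4πDt)), so D = M²/(4πt·(n_e·A·C_max)²).
n_e·A·C_max = 0.32 × 210 × 0.00119 = 0.07997 kg/m.
D = 2.51²/(4π × 436 × 0.07997²) = 0.180 m²/day.

0.180 m²/day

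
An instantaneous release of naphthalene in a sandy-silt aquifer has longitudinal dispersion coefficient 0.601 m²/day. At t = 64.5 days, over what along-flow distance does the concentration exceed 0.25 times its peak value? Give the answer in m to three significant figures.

29.3 m

The plume is Gaussian with σ = √(2Dt) = √(2 × 0.601 × 64.5) = 8.805 m.
C/C_peak = exp(−Δx²/(2σ²)) = 0.25 ⇒ Δx = σ·√(−2 ln 0.25) = 8.805 × 1.665 = 14.66 m.
Width = 2Δx = 29.3 m.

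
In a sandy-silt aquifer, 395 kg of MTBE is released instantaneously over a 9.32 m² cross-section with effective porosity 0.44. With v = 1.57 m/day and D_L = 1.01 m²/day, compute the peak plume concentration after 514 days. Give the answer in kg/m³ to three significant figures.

1.19 kg/m³

The peak of an instantaneous 1D plume sits at x = vt; there the Gaussian factor is 1 and C_max = M/(n_e·A·√(4πDt)), where n_e·A is the pore area the mass is dissolved in.
√(4πDt) = √(4π × 1.01 × 514) = 80.77 m, so C_max = 395/(0.44 × 9.32 × 80.77) = 1.19 kg/m³.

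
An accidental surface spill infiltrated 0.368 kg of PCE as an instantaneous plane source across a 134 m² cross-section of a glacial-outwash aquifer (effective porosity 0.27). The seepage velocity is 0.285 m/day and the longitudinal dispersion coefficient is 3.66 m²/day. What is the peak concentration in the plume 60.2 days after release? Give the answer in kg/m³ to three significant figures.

The peak of an instantaneous 1D plume sits at x = vt; there the Gaussian factor is 1 and C_max = M/(n_e·A·√(4πDt)), where n_e·A is the pore area the mass is dissolved in.
√(4πDt) = √(4π × 3.66 × 60.2) = 52.62 m, so C_max = 0.368/(0.27 × 134 × 52.62) = 0.000193 kg/m³.

0.000193 kg/m³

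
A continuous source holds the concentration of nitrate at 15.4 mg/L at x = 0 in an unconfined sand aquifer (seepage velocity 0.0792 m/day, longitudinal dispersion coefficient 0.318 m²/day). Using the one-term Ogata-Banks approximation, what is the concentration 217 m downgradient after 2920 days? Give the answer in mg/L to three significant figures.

For a continuous step input, C/C₀ ≈ ½·erfc((x−vt)/(2√(Dt))).
vt = 0.0792 × 2920 = 231.264 m and 2√(Dt) = 2√(0.318 × 2920) = 60.94 m.
Argument (x−vt)/(2√(Dt)) = (217 − 231.264)/60.94 = -0.2341; ½·erfc(-0.2341) = 0.6297.
C = 15.4 × 0.6297 = 9.70 mg/L.

9.70 mg/L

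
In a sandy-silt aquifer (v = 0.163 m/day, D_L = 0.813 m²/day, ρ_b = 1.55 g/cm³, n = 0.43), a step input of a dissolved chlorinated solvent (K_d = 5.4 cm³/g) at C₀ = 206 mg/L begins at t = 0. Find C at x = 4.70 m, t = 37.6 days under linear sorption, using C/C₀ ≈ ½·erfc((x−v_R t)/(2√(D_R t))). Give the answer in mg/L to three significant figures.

1.12 mg/L

Retardation factor R = 1 + ρ_b·K_d/n = 1 + 1.55 × 5.4/0.43 = 20.47.
Sorption retards both mechanisms: v_R = v/R = 0.007963 m/day, D_R = D/R = 0.03972 m²/day.
v_R·t = 0.007963 × 37.6 = 0.2994088 m; 2√(D_R t) = 2.444 m; argument = (4.70 − 0.2994088)/2.444 = 1.801.
C = C₀ × ½·erfc(1.801) = 206 × 0.005433 = 1.12 mg/L.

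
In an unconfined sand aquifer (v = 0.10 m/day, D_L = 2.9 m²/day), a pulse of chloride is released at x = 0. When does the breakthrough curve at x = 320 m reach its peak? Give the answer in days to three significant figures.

For the 1D instantaneous-source solution, setting ∂C/∂t = 0 at fixed x gives v²t² + 2Dt − x² = 0, so t = (√(D² + v²x²) − D)/v².
√(D² + v²x²) = √(2.9² + 0.10² × 320²) = 32.13; v² = 0.01.
t = (32.13 − 2.9)/0.01 = 2920 days (vs. the pure-advection estimate x/v = 3200 d).

2920 days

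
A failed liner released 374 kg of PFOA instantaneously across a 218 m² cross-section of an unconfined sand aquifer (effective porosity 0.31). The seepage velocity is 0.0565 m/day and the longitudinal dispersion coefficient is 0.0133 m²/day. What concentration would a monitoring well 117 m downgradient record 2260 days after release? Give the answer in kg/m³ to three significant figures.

0.110 kg/m³

For an instantaneous plane source, C(x,t) = M/(n_e·A·√(4πDt)) · exp(−(x−vt)²/(4Dt)), with n_e·A the pore (flow) area.
Plume center vt = 0.0565 × 2260 = 127.69 m, so the well at 117 m is 10.69 m upgradient of the peak.
√(4πDt) = 19.44 m, giving peak height M/(n_e·A·√(4πDt)) = 374/(0.31 × 218 × 19.44) = 0.2847 kg/m³.
(x−vt)²/(4Dt) = (-10.69)²/(4 × 0.0133 × 2260) = 0.9505; exp(−0.9505) = 0.3865.
C = 0.2847 × 0.3865 = 0.110 kg/m³.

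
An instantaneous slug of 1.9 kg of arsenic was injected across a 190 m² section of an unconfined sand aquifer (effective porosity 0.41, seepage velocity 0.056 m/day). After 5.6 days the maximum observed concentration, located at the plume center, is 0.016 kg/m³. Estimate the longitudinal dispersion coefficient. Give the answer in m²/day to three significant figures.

At the plume center C_max = M/(n_e·A·√(4πDt)), so D = M²/(4πt·(n_e·A·C_max)²).
n_e·A·C_max = 0.41 × 190 × 0.016 = 1.246 kg/m.
D = 1.9²/(4π × 5.6 × 1.246²) = 0.0330 m²/day.

0.0330 m²/day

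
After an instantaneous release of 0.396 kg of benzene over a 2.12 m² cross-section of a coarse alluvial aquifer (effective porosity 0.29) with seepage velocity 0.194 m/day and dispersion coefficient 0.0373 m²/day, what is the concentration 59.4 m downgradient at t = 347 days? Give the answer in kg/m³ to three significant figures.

0.0150 kg/m³

For an instantaneous plane source, C(x,t) = M/(n_e·A·√(4πDt)) · exp(−(x−vt)²/(4Dt)), with n_e·A the pore (flow) area.
Plume center vt = 0.194 × 347 = 67.318 m, so the well at 59.4 m is 7.918 m upgradient of the peak.
√(4πDt) = 12.75 m, giving peak height M/(n_e·A·√(4πDt)) = 0.396/(0.29 × 2.12 × 12.75) = 0.05052 kg/m³.
(x−vt)²/(4Dt) = (-7.918)²/(4 × 0.0373 × 347) = 1.211; exp(−1.211) = 0.2979.
C = 0.05052 × 0.2979 = 0.0150 kg/m³.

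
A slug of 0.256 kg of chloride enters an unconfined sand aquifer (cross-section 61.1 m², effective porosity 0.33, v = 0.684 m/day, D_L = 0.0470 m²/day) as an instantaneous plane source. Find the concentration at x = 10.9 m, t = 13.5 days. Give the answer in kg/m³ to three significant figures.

For an instantaneous plane source, C(x,t) = M/(n_e·A·√(4πDt)) · exp(−(x−vt)²/(4Dt)), with n_e·A the pore (flow) area.
Plume center vt = 0.684 × 13.5 = 9.234 m, so the well at 10.9 m is 1.666 m downgradient of the peak.
√(4πDt) = 2.824 m, giving peak height M/(n_e·A·√(4πDt)) = 0.256/(0.33 × 61.1 × 2.824) = 0.004496 kg/m³.
(x−vt)²/(4Dt) = (1.666)²/(4 × 0.0470 × 13.5) = 1.094; exp(−1.094) = 0.3349.
C = 0.004496 × 0.3349 = 0.00151 kg/m³.

0.00151 kg/m³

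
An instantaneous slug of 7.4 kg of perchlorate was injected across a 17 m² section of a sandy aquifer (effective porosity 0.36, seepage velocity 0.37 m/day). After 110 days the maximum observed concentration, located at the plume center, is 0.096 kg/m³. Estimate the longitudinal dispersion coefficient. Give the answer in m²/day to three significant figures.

0.115 m²/day

At the plume center C_max = M/(n_e·A·√(4πDt)), so D = M²/(4πt·(n_e·A·C_max)²).
n_e·A·C_max = 0.36 × 17 × 0.096 = 0.5875 kg/m.
D = 7.4²/(4π × 110 × 0.5875²) = 0.115 m²/day.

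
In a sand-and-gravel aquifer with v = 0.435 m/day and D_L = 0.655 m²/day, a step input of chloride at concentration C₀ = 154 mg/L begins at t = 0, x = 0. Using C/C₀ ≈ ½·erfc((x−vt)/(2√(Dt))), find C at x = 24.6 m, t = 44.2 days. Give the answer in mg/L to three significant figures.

For a continuous step input, C/C₀ ≈ ½·erfc((x−vt)/(2√(Dt))).
vt = 0.435 × 44.2 = 19.227 m and 2√(Dt) = 2√(0.655 × 44.2) = 10.76 m.
Argument (x−vt)/(2√(Dt)) = (24.6 − 19.227)/10.76 = 0.4993; ½·erfc(0.4993) = 0.2401.
C = 154 × 0.2401 = 37.0 mg/L.

37.0 mg/L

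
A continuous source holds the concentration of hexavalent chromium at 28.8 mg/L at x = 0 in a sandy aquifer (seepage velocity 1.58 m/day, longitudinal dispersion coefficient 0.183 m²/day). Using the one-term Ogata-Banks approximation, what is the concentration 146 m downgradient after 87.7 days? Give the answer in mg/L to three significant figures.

2.73 mg/L

For a continuous step input, C/C₀ ≈ ½·erfc((x−vt)/(2√(Dt))).
vt = 1.58 × 87.7 = 138.566 m and 2√(Dt) = 2√(0.183 × 87.7) = 8.012 m.
Argument (x−vt)/(2√(Dt)) = (146 − 138.566)/8.012 = 0.9279; ½·erfc(0.9279) = 0.09472.
C = 28.8 × 0.09472 = 2.73 mg/L.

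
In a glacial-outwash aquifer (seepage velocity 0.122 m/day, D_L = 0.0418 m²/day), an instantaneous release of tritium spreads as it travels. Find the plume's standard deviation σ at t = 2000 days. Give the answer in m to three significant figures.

Dispersive spreading gives a Gaussian with σ² = 2Dt; advection only shifts the center.
σ = √(2 × 0.0418 × 2000) = 12.9 m.

12.9 m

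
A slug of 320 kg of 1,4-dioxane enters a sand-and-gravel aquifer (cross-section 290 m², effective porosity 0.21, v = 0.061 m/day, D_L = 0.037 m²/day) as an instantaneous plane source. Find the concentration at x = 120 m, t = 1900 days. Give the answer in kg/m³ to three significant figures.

0.167 kg/m³

For an instantaneous plane source, C(x,t) = M/(n_e·A·√(4πDt)) · exp(−(x−vt)²/(4Dt)), with n_e·A the pore (flow) area.
Plume center vt = 0.061 × 1900 = 115.9 m, so the well at 120 m is 4.1 m downgradient of the peak.
√(4πDt) = 29.72 m, giving peak height M/(n_e·A·√(4πDt)) = 320/(0.21 × 290 × 29.72) = 0.1768 kg/m³.
(x−vt)²/(4Dt) = (4.1)²/(4 × 0.037 × 1900) = 0.05978; exp(−0.05978) = 0.9420.
C = 0.1768 × 0.9420 = 0.167 kg/m³.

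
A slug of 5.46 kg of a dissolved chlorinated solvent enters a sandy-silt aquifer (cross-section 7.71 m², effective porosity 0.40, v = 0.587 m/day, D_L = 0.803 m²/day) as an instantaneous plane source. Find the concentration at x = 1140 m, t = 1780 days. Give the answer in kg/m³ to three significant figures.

0.00271 kg/m³

For an instantaneous plane source, C(x,t) = M/(n_e·A·√(4πDt)) · exp(−(x−vt)²/(4Dt)), with n_e·A the pore (flow) area.
Plume center vt = 0.587 × 1780 = 1044.86 m, so the well at 1140 m is 95.14 m downgradient of the peak.
√(4πDt) = 134.0 m, giving peak height M/(n_e·A·√(4πDt)) = 5.46/(0.40 × 7.71 × 134.0) = 0.01321 kg/m³.
(x−vt)²/(4Dt) = (95.14)²/(4 × 0.803 × 1780) = 1.583; exp(−1.583) = 0.2054.
C = 0.01321 × 0.2054 = 0.00271 kg/m³.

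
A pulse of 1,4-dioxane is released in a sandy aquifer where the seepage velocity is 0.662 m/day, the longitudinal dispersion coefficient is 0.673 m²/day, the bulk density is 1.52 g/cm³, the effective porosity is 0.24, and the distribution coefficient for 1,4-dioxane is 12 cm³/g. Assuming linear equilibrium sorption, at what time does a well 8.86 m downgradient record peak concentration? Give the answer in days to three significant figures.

Retardation factor R = 1 + ρ_b·K_d/n = 1 + 1.52 × 12/0.24 = 77.00.
Sorption retards both mechanisms: v_R = v/R = 0.008597 m/day, D_R = D/R = 0.008740 m²/day.
Peak time from v_R²t² + 2D_R t − x² = 0: t = (√(D_R² + v_R²x²) − D_R)/v_R².
√(D_R² + v_R²x²) = √(0.008740² + 0.008597² × 8.86²) = 0.07667; v_R² = 7.391e-05.
t = (0.07667 − 0.008740)/7.391e-05 = 919 days.

919 days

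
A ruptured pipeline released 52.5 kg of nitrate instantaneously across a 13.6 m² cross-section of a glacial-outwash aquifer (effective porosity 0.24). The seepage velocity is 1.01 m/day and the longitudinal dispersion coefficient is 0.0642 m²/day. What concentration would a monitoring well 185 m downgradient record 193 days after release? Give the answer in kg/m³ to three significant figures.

For an instantaneous plane source, C(x,t) = M/(n_e·A·√(4πDt)) · exp(−(x−vt)²/(4Dt)), with n_e·A the pore (flow) area.
Plume center vt = 1.01 × 193 = 194.93 m, so the well at 185 m is 9.93 m upgradient of the peak.
√(4πDt) = 12.48 m, giving peak height M/(n_e·A·√(4πDt)) = 52.5/(0.24 × 13.6 × 12.48) = 1.289 kg/m³.
(x−vt)²/(4Dt) = (-9.93)²/(4 × 0.0642 × 193) = 1.990; exp(−1.990) = 0.1367.
C = 1.289 × 0.1367 = 0.176 kg/m³.

0.176 kg/m³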